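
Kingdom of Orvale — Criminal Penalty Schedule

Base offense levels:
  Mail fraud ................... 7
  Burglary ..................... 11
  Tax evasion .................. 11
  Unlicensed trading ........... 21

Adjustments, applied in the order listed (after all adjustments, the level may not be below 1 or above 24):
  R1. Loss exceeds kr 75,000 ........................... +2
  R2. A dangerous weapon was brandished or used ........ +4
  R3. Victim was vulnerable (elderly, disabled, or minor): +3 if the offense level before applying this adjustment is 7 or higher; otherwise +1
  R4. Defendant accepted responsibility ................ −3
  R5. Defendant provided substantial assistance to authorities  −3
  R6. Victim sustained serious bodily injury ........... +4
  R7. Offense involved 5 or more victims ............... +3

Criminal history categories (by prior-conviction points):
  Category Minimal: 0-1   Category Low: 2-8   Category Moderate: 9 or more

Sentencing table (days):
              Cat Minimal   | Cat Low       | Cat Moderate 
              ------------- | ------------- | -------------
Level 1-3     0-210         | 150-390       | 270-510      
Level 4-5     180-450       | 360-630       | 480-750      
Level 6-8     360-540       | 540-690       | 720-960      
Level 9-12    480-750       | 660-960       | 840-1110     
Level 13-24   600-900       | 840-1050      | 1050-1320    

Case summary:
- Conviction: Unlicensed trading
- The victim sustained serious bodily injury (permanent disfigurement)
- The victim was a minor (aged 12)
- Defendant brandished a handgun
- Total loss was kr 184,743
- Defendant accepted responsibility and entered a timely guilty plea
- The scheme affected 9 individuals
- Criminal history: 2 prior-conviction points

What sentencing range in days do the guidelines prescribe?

Base offense level for unlicensed trading: 21.
R1 applies: 21 + 2 = 23.
R2 applies: 23 + 4 = 27.
R3 applies (level before this adjustment is 27 ≥ 7, so +3): 27 + 3 = 30.
R4 applies: 30 − 3 = 27.
R6 applies: 27 + 4 = 31.
R7 applies: 31 + 3 = 34.
Level 34 exceeds the maximum of 24; capped at 24.
Final offense level: 24.
Criminal history: 2 prior points → Category Low (2-8).
Level 24 falls in the 13-24 band.
Grid: Level 13-24 × Category Low = 840-1050 days.

840-1050 days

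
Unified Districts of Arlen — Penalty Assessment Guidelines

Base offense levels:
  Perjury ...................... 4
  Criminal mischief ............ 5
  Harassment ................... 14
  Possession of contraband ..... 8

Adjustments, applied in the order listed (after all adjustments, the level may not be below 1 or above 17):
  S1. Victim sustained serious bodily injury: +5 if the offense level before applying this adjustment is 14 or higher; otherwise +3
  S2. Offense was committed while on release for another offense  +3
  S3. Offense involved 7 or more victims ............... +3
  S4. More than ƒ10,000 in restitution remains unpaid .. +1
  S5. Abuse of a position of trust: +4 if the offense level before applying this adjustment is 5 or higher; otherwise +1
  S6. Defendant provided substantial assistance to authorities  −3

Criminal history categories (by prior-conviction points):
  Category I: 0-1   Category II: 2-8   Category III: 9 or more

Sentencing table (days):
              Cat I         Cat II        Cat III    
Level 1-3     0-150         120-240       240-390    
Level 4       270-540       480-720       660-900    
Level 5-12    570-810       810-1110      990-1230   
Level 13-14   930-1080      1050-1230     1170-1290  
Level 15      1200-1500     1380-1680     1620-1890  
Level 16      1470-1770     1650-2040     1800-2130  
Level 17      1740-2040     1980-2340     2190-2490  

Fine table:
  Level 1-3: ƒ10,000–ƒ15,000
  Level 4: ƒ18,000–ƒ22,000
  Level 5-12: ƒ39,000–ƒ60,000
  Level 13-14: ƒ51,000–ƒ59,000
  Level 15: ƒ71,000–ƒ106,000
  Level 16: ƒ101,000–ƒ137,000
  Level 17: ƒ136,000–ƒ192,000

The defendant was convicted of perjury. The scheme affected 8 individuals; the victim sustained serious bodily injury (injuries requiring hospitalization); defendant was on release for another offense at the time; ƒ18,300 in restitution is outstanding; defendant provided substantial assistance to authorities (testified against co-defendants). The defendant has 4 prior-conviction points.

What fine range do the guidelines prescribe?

Base offense level for perjury: 4.
S1 applies (level before this adjustment is 4 < 14, so +3): 4 + 3 = 7.
S2 applies: 7 + 3 = 10.
S3 applies: 10 + 3 = 13.
S4 applies: 13 + 1 = 14.
S5 does not apply.
S6 applies: 14 − 3 = 11.
Final offense level: 11.
Level 11 falls in the 5-12 band.
Fine table: Level 5-12 → ƒ39,000–ƒ60,000.

ƒ39,000–ƒ60,000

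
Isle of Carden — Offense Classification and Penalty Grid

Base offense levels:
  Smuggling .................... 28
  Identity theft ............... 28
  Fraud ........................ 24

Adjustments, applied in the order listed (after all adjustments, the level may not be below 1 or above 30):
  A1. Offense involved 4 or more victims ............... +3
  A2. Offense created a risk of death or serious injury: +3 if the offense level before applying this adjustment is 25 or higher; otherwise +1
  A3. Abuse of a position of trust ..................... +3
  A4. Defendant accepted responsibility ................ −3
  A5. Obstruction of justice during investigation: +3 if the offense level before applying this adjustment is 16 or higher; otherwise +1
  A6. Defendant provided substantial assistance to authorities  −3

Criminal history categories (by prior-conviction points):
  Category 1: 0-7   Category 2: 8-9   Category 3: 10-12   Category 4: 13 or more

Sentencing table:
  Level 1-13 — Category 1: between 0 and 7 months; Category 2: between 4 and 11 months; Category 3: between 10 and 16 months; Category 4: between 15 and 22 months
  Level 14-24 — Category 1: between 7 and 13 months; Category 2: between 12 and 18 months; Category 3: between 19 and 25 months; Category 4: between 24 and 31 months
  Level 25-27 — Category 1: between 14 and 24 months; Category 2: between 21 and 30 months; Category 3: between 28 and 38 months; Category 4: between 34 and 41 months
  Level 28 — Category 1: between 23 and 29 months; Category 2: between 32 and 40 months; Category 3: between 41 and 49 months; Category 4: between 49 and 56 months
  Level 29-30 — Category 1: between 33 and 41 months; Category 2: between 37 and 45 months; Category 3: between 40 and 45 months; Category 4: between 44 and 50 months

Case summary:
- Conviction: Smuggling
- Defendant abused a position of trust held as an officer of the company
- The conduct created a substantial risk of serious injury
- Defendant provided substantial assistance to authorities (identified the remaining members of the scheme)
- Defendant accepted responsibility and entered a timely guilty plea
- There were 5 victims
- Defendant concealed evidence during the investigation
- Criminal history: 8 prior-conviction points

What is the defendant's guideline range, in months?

37-45 months

Base offense level for smuggling: 28.
A1 applies: 28 + 3 = 31.
A2 applies (level before this adjustment is 31 ≥ 25, so +3): 31 + 3 = 34.
A3 applies: 34 + 3 = 37.
A4 applies: 37 − 3 = 34.
A5 applies (level before this adjustment is 34 ≥ 16, so +3): 34 + 3 = 37.
A6 applies: 37 − 3 = 34.
Level 34 exceeds the maximum of 30; capped at 30.
Final offense level: 30.
Criminal history: 8 prior points → Category 2 (8-9).
Level 30 falls in the 29-30 band.
Grid: Level 29-30 × Category 2 = 37-45 months.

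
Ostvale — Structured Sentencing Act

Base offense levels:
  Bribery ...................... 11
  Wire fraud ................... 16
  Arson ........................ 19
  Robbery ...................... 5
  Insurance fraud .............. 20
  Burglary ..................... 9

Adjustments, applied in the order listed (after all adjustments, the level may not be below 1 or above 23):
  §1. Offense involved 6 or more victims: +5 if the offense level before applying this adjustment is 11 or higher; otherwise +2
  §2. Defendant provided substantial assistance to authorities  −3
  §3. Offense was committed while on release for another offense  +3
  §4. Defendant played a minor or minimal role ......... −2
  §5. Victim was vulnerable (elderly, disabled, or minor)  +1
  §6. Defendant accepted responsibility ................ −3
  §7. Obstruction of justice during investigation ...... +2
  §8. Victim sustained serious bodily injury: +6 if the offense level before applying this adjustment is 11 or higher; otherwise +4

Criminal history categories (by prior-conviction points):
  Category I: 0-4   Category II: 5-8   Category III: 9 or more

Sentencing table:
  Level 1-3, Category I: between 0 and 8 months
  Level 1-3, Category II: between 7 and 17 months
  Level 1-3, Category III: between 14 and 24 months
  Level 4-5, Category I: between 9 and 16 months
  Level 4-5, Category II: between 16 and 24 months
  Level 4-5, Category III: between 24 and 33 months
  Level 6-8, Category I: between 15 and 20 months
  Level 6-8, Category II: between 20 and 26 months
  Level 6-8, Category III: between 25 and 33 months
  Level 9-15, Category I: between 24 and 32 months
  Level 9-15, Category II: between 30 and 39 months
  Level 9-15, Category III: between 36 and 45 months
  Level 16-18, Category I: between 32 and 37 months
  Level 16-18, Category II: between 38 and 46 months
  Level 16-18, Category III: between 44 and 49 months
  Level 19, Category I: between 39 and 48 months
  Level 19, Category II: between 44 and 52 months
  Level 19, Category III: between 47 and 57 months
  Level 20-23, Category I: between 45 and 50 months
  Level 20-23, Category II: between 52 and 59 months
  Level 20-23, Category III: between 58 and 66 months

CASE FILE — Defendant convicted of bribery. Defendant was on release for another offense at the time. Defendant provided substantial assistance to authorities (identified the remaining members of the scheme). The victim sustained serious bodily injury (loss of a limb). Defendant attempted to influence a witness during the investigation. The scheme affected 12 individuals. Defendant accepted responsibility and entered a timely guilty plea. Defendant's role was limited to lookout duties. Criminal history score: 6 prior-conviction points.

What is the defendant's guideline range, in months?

44-52 months

Base offense level for bribery: 11.
§1 applies (level before this adjustment is 11 ≥ 11, so +5): 11 + 5 = 16.
§2 applies: 16 − 3 = 13.
§3 applies: 13 + 3 = 16.
§4 applies: 16 − 2 = 14.
§6 applies: 14 − 3 = 11.
§7 applies: 11 + 2 = 13.
§8 applies (level before this adjustment is 13 ≥ 11, so +6): 13 + 6 = 19.
Final offense level: 19.
Criminal history: 6 prior points → Category II (5-8).
Level 19 falls in the 19 band.
Grid: Level 19 × Category II = 44-52 months.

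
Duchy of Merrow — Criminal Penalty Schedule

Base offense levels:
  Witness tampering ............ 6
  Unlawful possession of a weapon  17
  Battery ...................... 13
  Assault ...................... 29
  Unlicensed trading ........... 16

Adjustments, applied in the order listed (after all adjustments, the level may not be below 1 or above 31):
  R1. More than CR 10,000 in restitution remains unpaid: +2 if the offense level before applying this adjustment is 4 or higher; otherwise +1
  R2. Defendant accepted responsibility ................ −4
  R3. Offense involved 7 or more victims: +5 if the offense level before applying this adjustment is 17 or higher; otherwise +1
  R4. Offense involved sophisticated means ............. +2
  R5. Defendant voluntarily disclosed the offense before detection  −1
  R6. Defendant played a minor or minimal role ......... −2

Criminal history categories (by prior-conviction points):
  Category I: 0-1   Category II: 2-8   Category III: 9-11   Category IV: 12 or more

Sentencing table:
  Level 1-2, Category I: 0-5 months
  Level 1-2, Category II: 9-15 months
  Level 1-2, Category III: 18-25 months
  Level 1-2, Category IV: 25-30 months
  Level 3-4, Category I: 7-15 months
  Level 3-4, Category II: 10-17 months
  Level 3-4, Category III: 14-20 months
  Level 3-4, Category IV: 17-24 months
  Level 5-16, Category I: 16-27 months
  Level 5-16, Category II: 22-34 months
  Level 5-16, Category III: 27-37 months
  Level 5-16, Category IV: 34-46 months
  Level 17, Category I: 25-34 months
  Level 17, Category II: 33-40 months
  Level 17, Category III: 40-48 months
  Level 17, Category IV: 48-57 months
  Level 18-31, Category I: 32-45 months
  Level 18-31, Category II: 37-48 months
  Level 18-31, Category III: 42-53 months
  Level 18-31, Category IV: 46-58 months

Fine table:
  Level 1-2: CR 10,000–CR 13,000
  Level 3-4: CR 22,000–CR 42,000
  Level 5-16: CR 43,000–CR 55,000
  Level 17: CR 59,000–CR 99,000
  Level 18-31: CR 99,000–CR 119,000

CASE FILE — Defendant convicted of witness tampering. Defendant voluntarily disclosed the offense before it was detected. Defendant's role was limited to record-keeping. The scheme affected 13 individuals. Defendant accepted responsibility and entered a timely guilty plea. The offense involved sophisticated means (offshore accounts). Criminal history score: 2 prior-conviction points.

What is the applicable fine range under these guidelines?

CR 10,000–CR 13,000

Base offense level for witness tampering: 6.
R2 applies: 6 − 4 = 2.
R3 applies (level before this adjustment is 2 < 17, so +1): 2 + 1 = 3.
R4 applies: 3 + 2 = 5.
R5 applies: 5 − 1 = 4.
R6 applies: 4 − 2 = 2.
Final offense level: 2.
Level 2 falls in the 1-2 band.
Fine table: Level 1-2 → CR 10,000–CR 13,000.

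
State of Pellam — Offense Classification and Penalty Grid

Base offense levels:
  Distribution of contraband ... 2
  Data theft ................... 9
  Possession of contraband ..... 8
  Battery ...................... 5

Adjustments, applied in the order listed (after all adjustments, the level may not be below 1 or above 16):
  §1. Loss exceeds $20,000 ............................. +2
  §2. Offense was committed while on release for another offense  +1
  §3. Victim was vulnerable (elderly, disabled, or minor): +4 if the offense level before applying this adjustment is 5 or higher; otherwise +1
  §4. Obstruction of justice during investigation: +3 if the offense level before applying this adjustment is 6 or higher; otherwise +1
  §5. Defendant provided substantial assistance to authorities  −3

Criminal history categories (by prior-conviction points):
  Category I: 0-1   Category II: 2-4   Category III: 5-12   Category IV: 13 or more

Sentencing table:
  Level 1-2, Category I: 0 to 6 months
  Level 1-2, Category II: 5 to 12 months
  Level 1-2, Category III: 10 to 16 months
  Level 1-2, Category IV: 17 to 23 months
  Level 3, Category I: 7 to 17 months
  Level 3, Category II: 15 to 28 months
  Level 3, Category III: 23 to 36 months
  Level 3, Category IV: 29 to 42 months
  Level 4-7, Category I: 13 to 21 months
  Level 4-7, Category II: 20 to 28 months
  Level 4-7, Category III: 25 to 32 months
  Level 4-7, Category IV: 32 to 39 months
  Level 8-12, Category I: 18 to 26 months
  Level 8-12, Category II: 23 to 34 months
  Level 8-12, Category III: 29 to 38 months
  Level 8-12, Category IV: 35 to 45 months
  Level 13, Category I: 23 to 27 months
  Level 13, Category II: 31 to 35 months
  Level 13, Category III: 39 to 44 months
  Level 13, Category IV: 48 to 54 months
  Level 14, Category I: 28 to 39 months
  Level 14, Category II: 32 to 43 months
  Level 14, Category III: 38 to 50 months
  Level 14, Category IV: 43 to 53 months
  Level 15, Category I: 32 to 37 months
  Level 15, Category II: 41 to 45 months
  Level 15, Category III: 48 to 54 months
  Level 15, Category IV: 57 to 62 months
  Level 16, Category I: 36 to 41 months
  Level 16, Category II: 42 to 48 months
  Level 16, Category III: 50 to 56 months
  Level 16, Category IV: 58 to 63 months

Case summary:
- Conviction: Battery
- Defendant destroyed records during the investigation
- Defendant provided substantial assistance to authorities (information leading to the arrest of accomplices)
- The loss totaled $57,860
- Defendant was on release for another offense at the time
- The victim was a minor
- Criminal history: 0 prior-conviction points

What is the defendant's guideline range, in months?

Base offense level for battery: 5.
§1 applies: 5 + 2 = 7.
§2 applies: 7 + 1 = 8.
§3 applies (level before this adjustment is 8 ≥ 5, so +4): 8 + 4 = 12.
§4 applies (level before this adjustment is 12 ≥ 6, so +3): 12 + 3 = 15.
§5 applies: 15 − 3 = 12.
Final offense level: 12.
Criminal history: 0 prior points → Category I (0-1).
Level 12 falls in the 8-12 band.
Grid: Level 8-12 × Category I = 18-26 months.

18-26 months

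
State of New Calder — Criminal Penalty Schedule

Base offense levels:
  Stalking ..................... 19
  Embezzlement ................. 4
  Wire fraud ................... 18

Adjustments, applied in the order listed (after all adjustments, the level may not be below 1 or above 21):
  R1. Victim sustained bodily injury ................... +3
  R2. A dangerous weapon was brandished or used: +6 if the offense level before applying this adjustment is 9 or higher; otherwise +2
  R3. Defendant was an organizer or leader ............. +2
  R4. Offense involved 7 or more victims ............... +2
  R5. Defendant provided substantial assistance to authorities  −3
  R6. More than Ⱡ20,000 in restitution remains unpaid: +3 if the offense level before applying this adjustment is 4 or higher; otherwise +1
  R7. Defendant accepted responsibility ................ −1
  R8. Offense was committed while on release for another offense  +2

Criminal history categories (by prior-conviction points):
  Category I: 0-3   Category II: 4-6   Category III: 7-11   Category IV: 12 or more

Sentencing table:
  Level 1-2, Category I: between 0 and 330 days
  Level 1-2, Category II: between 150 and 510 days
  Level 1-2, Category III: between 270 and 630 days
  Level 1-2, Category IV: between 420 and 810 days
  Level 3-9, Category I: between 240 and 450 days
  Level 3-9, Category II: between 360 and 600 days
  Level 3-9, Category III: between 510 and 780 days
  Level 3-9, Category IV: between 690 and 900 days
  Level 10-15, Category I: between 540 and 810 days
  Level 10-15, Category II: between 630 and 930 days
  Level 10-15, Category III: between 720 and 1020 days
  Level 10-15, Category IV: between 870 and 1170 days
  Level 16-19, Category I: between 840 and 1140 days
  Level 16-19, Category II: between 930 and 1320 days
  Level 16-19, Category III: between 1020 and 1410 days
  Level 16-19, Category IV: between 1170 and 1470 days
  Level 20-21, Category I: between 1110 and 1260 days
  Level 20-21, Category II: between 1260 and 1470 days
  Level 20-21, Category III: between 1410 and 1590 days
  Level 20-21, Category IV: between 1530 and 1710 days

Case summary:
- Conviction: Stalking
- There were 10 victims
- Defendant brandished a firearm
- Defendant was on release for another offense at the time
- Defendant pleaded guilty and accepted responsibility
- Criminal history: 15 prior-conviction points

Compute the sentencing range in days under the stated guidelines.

1530-1710 days

Base offense level for stalking: 19.
R2 applies (level before this adjustment is 19 ≥ 9, so +6): 19 + 6 = 25.
R3 does not apply.
R4 applies: 25 + 2 = 27.
R6 does not apply.
R7 applies: 27 − 1 = 26.
R8 applies: 26 + 2 = 28.
Level 28 exceeds the maximum of 21; capped at 21.
Final offense level: 21.
Criminal history: 15 prior points → Category IV (12+).
Level 21 falls in the 20-21 band.
Grid: Level 20-21 × Category IV = 1530-1710 days.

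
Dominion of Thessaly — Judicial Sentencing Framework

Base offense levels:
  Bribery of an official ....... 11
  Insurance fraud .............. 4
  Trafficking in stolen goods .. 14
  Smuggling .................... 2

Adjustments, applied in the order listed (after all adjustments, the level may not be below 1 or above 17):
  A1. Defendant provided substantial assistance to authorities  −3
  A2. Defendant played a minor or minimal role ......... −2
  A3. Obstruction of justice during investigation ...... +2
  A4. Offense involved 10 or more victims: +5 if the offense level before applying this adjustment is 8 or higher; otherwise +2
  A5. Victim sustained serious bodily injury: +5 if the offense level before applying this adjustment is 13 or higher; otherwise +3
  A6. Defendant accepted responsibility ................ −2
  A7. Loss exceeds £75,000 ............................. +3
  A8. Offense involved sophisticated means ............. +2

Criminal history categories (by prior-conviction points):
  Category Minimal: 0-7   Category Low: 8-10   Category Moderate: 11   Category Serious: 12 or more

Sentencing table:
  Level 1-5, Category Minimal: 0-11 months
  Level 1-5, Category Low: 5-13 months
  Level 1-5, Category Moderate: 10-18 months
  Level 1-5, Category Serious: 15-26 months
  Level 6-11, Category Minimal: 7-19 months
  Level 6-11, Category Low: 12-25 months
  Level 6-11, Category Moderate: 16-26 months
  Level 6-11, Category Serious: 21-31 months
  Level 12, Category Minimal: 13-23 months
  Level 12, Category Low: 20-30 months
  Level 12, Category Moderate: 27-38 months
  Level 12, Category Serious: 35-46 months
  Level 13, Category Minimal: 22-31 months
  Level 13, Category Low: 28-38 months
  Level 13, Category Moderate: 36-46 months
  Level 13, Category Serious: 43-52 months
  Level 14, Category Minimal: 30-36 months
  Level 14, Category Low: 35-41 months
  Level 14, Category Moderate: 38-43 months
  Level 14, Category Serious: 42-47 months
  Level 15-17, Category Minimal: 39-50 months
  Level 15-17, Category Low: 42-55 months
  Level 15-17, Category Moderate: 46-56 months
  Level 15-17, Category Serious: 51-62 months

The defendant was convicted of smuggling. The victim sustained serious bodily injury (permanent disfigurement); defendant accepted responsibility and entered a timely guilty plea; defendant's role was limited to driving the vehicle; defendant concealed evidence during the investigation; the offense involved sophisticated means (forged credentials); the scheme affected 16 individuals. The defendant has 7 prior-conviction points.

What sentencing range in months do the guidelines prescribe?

7-19 months

Base offense level for smuggling: 2.
A2 applies: 2 − 2 = 0.
A3 applies: 0 + 2 = 2.
A4 applies (level before this adjustment is 2 < 8, so +2): 2 + 2 = 4.
A5 applies (level before this adjustment is 4 < 13, so +3): 4 + 3 = 7.
A6 applies: 7 − 2 = 5.
A8 applies: 5 + 2 = 7.
Final offense level: 7.
Criminal history: 7 prior points → Category Minimal (0-7).
Level 7 falls in the 6-11 band.
Grid: Level 6-11 × Category Minimal = 7-19 months.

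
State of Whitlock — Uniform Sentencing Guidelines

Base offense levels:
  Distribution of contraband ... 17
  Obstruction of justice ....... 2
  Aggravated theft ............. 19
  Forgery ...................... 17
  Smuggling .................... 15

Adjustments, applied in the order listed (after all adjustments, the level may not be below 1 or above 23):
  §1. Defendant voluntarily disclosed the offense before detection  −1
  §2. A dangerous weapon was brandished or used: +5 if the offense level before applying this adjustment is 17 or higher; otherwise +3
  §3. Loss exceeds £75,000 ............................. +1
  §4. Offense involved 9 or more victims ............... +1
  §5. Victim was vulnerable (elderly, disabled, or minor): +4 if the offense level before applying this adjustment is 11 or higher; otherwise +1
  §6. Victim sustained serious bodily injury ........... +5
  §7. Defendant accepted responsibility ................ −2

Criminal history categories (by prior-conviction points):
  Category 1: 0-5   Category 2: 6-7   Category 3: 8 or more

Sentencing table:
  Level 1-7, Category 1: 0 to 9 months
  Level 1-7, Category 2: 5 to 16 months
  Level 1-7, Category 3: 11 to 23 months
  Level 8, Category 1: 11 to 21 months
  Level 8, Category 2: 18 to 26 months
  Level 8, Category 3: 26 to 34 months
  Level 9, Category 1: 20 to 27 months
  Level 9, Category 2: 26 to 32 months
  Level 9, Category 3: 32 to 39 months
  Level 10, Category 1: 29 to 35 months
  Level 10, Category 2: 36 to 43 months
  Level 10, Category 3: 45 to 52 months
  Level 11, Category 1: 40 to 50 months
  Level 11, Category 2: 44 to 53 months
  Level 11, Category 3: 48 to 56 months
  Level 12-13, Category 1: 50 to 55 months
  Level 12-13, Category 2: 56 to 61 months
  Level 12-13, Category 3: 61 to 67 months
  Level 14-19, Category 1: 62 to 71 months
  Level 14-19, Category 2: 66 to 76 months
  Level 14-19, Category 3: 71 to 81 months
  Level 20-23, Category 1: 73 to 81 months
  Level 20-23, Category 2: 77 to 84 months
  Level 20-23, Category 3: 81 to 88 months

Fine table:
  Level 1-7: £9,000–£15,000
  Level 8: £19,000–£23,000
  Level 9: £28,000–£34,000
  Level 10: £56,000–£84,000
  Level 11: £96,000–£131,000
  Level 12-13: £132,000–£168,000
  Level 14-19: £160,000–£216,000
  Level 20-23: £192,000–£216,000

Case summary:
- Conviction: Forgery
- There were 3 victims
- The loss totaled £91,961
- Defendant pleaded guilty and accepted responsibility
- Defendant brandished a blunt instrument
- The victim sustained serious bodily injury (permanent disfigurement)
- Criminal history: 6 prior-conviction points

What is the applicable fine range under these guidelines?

Base offense level for forgery: 17.
§1 does not apply.
§2 applies (level before this adjustment is 17 ≥ 17, so +5): 17 + 5 = 22.
§3 applies: 22 + 1 = 23.
§4 does not apply.
§6 applies: 23 + 5 = 28.
§7 applies: 28 − 2 = 26.
Level 26 exceeds the maximum of 23; capped at 23.
Final offense level: 23.
Level 23 falls in the 20-23 band.
Fine table: Level 20-23 → £192,000–£216,000.

£192,000–£216,000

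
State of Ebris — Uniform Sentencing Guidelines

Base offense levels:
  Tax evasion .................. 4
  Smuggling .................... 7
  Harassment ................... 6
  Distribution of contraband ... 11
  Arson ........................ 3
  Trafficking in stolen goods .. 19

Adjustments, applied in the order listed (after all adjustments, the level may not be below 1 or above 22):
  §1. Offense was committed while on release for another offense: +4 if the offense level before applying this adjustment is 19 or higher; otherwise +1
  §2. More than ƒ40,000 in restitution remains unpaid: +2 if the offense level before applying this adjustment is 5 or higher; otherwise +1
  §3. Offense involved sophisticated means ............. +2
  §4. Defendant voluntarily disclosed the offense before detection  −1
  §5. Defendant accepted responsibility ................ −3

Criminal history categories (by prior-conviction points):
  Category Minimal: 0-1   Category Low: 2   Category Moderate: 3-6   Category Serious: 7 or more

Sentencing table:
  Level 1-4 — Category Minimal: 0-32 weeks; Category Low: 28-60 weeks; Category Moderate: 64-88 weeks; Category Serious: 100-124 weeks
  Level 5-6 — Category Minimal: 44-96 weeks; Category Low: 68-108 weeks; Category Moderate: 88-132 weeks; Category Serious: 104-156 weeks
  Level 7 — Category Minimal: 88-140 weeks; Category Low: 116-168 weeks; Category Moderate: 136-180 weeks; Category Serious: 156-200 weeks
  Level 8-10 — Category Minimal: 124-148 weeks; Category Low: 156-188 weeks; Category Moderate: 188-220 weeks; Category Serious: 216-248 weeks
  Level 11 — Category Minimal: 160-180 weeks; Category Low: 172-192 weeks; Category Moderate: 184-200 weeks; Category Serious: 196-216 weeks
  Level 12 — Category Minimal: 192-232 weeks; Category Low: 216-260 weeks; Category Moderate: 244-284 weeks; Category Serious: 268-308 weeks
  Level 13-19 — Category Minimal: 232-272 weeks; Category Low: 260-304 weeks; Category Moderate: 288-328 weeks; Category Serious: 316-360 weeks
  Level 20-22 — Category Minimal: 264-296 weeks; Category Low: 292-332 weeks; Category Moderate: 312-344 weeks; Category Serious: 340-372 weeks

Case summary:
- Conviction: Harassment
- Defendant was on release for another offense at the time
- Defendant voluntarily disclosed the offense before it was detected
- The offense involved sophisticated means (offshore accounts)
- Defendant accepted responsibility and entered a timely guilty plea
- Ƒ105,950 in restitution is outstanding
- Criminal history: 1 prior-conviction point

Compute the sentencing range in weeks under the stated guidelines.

Base offense level for harassment: 6.
§1 applies (level before this adjustment is 6 < 19, so +1): 6 + 1 = 7.
§2 applies (level before this adjustment is 7 ≥ 5, so +2): 7 + 2 = 9.
§3 applies: 9 + 2 = 11.
§4 applies: 11 − 1 = 10.
§5 applies: 10 − 3 = 7.
Final offense level: 7.
Criminal history: 1 prior point → Category Minimal (0-1).
Level 7 falls in the 7 band.
Grid: Level 7 × Category Minimal = 88-140 weeks.

88-140 weeks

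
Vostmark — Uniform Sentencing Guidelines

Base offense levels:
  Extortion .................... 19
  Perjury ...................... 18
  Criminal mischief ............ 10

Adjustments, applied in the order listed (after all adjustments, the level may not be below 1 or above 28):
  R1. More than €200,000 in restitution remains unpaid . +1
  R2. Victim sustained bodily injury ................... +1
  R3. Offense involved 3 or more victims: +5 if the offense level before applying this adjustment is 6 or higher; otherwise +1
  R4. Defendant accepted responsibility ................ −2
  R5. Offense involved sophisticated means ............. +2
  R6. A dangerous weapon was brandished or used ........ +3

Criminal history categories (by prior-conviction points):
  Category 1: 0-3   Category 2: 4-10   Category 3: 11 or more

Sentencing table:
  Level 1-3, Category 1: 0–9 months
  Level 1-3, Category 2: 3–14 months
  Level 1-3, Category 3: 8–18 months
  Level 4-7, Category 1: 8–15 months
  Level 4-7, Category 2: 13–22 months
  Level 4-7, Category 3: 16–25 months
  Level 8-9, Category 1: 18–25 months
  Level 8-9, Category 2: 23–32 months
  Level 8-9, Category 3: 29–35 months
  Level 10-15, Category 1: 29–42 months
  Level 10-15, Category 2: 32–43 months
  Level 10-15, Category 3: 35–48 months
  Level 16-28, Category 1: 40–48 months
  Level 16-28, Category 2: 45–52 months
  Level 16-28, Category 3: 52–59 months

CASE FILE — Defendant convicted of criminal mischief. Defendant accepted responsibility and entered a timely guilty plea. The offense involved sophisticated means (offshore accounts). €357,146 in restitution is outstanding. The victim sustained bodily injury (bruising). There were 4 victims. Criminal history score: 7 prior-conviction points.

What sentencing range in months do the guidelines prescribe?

Base offense level for criminal mischief: 10.
R1 applies: 10 + 1 = 11.
R2 applies: 11 + 1 = 12.
R3 applies (level before this adjustment is 12 ≥ 6, so +5): 12 + 5 = 17.
R4 applies: 17 − 2 = 15.
R5 applies: 15 + 2 = 17.
Final offense level: 17.
Criminal history: 7 prior points → Category 2 (4-10).
Level 17 falls in the 16-28 band.
Grid: Level 16-28 × Category 2 = 45-52 months.

45-52 months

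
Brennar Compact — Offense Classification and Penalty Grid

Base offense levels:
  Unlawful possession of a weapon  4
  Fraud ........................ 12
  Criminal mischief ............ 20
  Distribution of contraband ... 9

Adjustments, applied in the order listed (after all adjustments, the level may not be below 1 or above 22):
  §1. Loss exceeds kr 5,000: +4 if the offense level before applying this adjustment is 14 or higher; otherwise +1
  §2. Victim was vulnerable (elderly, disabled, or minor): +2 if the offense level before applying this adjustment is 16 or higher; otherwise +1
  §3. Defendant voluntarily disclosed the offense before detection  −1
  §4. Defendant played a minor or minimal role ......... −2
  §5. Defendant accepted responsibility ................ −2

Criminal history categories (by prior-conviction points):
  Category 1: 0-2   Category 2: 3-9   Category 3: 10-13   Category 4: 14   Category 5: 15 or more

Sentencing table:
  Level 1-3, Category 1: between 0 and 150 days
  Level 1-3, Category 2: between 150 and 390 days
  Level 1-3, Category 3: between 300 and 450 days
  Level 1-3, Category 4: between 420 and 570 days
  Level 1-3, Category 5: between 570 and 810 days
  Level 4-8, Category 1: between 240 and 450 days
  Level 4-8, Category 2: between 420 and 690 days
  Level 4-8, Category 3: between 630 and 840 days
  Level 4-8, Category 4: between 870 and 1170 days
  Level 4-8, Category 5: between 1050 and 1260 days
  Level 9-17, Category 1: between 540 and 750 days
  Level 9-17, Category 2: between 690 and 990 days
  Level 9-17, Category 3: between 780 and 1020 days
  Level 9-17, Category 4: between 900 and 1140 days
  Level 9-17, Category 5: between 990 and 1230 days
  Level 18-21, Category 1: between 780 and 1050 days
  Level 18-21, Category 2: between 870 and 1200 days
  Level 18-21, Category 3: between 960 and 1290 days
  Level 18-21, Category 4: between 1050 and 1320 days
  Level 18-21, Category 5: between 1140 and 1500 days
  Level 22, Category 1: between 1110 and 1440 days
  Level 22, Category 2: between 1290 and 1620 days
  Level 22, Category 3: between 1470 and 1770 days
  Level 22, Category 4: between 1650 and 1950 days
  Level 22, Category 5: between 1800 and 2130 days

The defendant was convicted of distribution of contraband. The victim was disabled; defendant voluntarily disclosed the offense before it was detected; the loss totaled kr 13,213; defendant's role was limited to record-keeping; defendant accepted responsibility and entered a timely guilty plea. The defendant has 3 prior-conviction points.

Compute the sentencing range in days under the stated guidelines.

420-690 days

Base offense level for distribution of contraband: 9.
§1 applies (level before this adjustment is 9 < 14, so +1): 9 + 1 = 10.
§2 applies (level before this adjustment is 10 < 16, so +1): 10 + 1 = 11.
§3 applies: 11 − 1 = 10.
§4 applies: 10 − 2 = 8.
§5 applies: 8 − 2 = 6.
Final offense level: 6.
Criminal history: 3 prior points → Category 2 (3-9).
Level 6 falls in the 4-8 band.
Grid: Level 4-8 × Category 2 = 420-690 days.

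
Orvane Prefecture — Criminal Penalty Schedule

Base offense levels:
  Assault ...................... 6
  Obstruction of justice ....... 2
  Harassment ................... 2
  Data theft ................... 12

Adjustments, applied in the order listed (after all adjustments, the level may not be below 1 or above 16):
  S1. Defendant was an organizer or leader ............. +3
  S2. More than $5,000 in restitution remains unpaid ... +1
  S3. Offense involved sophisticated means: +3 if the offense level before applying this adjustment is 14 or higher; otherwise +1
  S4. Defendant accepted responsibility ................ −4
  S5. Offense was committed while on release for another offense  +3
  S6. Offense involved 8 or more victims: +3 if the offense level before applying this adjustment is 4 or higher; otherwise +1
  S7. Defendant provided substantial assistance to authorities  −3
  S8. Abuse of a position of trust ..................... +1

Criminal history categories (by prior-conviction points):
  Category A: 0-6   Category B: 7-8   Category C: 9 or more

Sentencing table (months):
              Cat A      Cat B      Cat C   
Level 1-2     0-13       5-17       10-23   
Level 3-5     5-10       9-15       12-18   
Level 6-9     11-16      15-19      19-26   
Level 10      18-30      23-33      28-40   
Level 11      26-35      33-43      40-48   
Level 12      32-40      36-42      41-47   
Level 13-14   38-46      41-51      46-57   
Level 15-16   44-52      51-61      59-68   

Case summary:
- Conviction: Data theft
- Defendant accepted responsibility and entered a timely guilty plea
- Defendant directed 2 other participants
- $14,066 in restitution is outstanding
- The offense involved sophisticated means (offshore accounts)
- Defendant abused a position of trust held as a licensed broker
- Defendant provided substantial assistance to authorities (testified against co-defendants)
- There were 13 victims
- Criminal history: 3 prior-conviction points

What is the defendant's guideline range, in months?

44-52 months

Base offense level for data theft: 12.
S1 applies: 12 + 3 = 15.
S2 applies: 15 + 1 = 16.
S3 applies (level before this adjustment is 16 ≥ 14, so +3): 16 + 3 = 19.
S4 applies: 19 − 4 = 15.
S6 applies (level before this adjustment is 15 ≥ 4, so +3): 15 + 3 = 18.
S7 applies: 18 − 3 = 15.
S8 applies: 15 + 1 = 16.
Final offense level: 16.
Criminal history: 3 prior points → Category A (0-6).
Level 16 falls in the 15-16 band.
Grid: Level 15-16 × Category A = 44-52 months.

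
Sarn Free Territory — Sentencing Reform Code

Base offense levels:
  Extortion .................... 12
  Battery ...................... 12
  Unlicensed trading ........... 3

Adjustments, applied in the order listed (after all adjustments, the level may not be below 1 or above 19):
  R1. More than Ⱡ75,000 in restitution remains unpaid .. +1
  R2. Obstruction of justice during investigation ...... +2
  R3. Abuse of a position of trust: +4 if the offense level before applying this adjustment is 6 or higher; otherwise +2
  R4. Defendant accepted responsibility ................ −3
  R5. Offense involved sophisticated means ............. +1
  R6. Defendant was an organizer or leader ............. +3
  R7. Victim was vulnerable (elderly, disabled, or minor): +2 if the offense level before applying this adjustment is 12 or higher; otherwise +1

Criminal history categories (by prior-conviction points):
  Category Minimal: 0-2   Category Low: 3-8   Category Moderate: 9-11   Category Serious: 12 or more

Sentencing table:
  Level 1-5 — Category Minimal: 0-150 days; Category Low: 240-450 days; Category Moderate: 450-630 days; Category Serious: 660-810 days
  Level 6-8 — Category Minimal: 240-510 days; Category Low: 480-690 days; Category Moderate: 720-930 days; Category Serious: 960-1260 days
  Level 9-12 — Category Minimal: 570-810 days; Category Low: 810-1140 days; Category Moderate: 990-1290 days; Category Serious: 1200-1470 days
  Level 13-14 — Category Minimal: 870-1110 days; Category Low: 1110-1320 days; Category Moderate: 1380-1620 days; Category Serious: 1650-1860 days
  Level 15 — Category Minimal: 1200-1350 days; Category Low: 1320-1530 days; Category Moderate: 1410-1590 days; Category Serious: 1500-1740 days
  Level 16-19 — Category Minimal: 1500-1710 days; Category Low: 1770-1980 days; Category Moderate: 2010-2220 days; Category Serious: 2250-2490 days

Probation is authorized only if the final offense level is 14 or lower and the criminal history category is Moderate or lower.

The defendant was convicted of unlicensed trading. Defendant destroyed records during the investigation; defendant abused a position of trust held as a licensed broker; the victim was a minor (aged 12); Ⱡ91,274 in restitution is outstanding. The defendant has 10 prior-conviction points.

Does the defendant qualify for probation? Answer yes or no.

Base offense level for unlicensed trading: 3.
R1 applies: 3 + 1 = 4.
R2 applies: 4 + 2 = 6.
R3 applies (level before this adjustment is 6 ≥ 6, so +4): 6 + 4 = 10.
R6 does not apply.
R7 applies (level before this adjustment is 10 < 12, so +1): 10 + 1 = 11.
Final offense level: 11.
Criminal history: 10 prior points → Category Moderate (9-11).
Level 11 falls in the 9-12 band.
Grid: Level 9-12 × Category Moderate = 990-1290 days.
Probation check: level 11 ≤ 14 and category Moderate ≤ Moderate → eligible.

Yes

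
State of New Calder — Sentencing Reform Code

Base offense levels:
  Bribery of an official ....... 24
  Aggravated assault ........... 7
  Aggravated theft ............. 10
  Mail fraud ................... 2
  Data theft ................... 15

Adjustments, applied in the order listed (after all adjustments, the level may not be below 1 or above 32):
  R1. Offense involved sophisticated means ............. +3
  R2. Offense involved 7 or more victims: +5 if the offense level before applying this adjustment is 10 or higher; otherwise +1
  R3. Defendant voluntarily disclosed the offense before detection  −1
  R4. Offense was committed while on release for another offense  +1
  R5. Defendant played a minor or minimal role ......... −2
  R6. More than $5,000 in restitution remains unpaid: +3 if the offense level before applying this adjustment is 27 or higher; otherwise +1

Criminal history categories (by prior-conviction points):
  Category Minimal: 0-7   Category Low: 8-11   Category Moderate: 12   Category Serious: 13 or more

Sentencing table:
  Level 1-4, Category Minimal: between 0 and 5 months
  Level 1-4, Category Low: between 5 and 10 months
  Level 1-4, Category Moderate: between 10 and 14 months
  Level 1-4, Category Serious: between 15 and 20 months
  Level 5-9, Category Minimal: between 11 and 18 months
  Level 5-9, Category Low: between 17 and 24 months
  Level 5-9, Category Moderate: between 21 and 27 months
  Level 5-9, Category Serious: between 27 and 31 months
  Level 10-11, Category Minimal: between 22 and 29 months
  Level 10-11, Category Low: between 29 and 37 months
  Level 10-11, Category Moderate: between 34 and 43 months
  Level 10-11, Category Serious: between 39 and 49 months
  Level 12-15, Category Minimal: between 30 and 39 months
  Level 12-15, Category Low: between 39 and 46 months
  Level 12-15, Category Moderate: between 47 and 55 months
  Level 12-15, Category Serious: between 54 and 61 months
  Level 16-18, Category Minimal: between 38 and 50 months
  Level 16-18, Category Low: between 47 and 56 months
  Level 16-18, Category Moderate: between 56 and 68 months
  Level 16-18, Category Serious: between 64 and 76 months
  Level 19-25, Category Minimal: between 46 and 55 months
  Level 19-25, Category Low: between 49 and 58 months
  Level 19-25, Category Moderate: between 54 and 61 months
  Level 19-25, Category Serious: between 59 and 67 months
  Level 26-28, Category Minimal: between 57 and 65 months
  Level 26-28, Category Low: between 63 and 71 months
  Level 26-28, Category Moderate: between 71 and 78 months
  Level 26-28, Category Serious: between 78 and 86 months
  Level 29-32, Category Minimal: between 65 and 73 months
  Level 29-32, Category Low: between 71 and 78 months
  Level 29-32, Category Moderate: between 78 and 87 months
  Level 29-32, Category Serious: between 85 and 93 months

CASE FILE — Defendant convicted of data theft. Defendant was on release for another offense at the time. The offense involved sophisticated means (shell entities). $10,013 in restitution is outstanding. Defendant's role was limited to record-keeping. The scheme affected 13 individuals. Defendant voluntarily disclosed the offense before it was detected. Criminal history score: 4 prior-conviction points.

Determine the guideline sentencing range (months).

Base offense level for data theft: 15.
R1 applies: 15 + 3 = 18.
R2 applies (level before this adjustment is 18 ≥ 10, so +5): 18 + 5 = 23.
R3 applies: 23 − 1 = 22.
R4 applies: 22 + 1 = 23.
R5 applies: 23 − 2 = 21.
R6 applies (level before this adjustment is 21 < 27, so +1): 21 + 1 = 22.
Final offense level: 22.
Criminal history: 4 prior points → Category Minimal (0-7).
Level 22 falls in the 19-25 band.
Grid: Level 19-25 × Category Minimal = 46-55 months.

46-55 months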